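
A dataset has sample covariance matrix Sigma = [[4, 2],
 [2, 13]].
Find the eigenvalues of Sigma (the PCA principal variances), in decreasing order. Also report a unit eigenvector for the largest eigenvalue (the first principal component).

Step 1 — characteristic polynomial of 2×2 Sigma:
  det(Sigma - λI) = λ² - trace · λ + det = 0.
  trace = 4 + 13 = 17, det = 4·13 - (2)² = 48.
Step 2 — discriminant:
  Δ = trace² - 4·det = 289 - 192 = 97.
Step 3 — eigenvalues:
  λ = (trace ± √Δ)/2 = (17 ± 9.8489)/2,
  λ_1 = 13.4244,  λ_2 = 3.5756.

Step 4 — unit eigenvector for λ_1: solve (Sigma - λ_1 I)v = 0. First row:
  (4 - 13.4244)·v_x + (2)·v_y = 0, i.e. (-9.4244)·v_x + (2)·v_y = 0,
  so v ∝ (b, λ_1 - a) = (2, 9.4244) = u.
  ||u|| = √((2)² + (9.4244)²) = √(92.8199) ≈ 9.6343,
  v_1 = u/||u|| ≈ (0.2076, 0.9782) (||v_1|| = 1).

λ_1 = 13.4244,  λ_2 = 3.5756;  v_1 ≈ (0.2076, 0.9782)


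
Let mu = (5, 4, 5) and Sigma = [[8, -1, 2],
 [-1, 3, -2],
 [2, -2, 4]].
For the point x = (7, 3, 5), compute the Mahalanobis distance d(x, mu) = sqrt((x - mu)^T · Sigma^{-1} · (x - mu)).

Step 1 — centre the observation: (x - mu) = (2, -1, 0).

Step 2 — invert Sigma (cofactor / det for 3×3, or solve directly):
  Sigma^{-1} = [[0.1429, 0, -0.0714],
 [0, 0.5, 0.25],
 [-0.0714, 0.25, 0.4107]].

Step 3 — form the quadratic (x - mu)^T · Sigma^{-1} · (x - mu):
  Sigma^{-1} · (x - mu) = (0.2857, -0.5, -0.3929).
  (x - mu)^T · [Sigma^{-1} · (x - mu)] = (2)·(0.2857) + (-1)·(-0.5) + (0)·(-0.3929) = 1.0714.

Step 4 — take square root: d = √(1.0714) ≈ 1.0351.

d(x, mu) = √(1.0714) ≈ 1.0351


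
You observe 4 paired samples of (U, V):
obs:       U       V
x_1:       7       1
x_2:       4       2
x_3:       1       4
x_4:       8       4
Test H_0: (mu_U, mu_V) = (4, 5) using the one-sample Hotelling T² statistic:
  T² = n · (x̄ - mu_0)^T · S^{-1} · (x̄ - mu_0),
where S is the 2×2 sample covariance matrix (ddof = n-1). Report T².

Step 1 — sample mean vector:
  mean(U) = (7 + 4 + 1 + 8) / 4 = 20/4 = 5
  mean(V) = (1 + 2 + 4 + 4) / 4 = 11/4 = 2.75
  x̄ = (5, 2.75),  deviation x̄ - mu_0 = (5, 2.75) - (4, 5) = (1, -2.25).

Step 2 — sample covariance matrix, S[i,j] = (1/(n-1)) · Σ_k (x_{k,i} - mean_i) · (x_{k,j} - mean_j), divisor n-1 = 3:
  S[U,U] = ((2)·(2) + (-1)·(-1) + (-4)·(-4) + (3)·(3)) / 3 = 30/3 = 10
  S[U,V] = ((2)·(-1.75) + (-1)·(-0.75) + (-4)·(1.25) + (3)·(1.25)) / 3 = -4/3 = -1.3333
  S[V,V] = ((-1.75)·(-1.75) + (-0.75)·(-0.75) + (1.25)·(1.25) + (1.25)·(1.25)) / 3 = 6.75/3 = 2.25
  S = [[10, -1.3333],
 [-1.3333, 2.25]].

Step 3 — invert S. det(S) = 10·2.25 - (-1.3333)² = 20.7222.
  S^{-1} = (1/det) · [[d, -b], [-b, a]] = [[0.1086, 0.0643],
 [0.0643, 0.4826]].

Step 4 — quadratic form (x̄ - mu_0)^T · S^{-1} · (x̄ - mu_0):
  S^{-1} · (x̄ - mu_0) = (-0.0362, -1.0214),
  (x̄ - mu_0)^T · [...] = (1)·(-0.0362) + (-2.25)·(-1.0214) = 2.2621.

Step 5 — scale by n: T² = 4 · 2.2621 = 9.0483.

T² ≈ 9.0483


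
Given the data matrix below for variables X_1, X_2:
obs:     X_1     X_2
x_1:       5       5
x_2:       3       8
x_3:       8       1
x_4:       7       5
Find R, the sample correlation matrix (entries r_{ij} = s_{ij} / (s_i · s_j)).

Step 1 — column means:
  mean(X_1) = (5 + 3 + 8 + 7) / 4 = 23/4 = 5.75
  mean(X_2) = (5 + 8 + 1 + 5) / 4 = 19/4 = 4.75

Step 2 — sample variances and covariances s[i,j] = (1/(n-1)) · Σ_k (x_{k,i} - mean_i) · (x_{k,j} - mean_j), with n-1 = 3:
  s[X_1,X_1] = ((-0.75)·(-0.75) + (-2.75)·(-2.75) + (2.25)·(2.25) + (1.25)·(1.25)) / 3 = 14.75/3 = 4.9167
  s[X_1,X_2] = ((-0.75)·(0.25) + (-2.75)·(3.25) + (2.25)·(-3.75) + (1.25)·(0.25)) / 3 = -17.25/3 = -5.75
  s[X_2,X_2] = ((0.25)·(0.25) + (3.25)·(3.25) + (-3.75)·(-3.75) + (0.25)·(0.25)) / 3 = 24.75/3 = 8.25
  Sample standard deviations s_i = √(s[i,i]):
  s(X_1) = √(4.9167) = 2.2174
  s(X_2) = √(8.25) = 2.8723

Step 3 — r_{ij} = s_{ij} / (s_i · s_j):
  r[X_1,X_1] = 1 (diagonal).
  r[X_1,X_2] = -5.75 / (2.2174 · 2.8723) = -5.75 / 6.3689 = -0.9028
  r[X_2,X_2] = 1 (diagonal).

R is symmetric with unit diagonal. Assembling:

R = [[1, -0.9028],
 [-0.9028, 1]]


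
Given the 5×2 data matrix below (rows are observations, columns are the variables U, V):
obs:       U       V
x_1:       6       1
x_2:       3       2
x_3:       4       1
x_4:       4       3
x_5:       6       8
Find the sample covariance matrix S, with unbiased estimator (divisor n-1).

Step 1 — column means:
  mean(U) = (6 + 3 + 4 + 4 + 6) / 5 = 23/5 = 4.6
  mean(V) = (1 + 2 + 1 + 3 + 8) / 5 = 15/5 = 3

Step 2 — sample covariance S[i,j] = (1/(n-1)) · Σ_k (x_{k,i} - mean_i) · (x_{k,j} - mean_j), with n-1 = 4.
  S[U,U] = ((1.4)·(1.4) + (-1.6)·(-1.6) + (-0.6)·(-0.6) + (-0.6)·(-0.6) + (1.4)·(1.4)) / 4 = 7.2/4 = 1.8
  S[U,V] = ((1.4)·(-2) + (-1.6)·(-1) + (-0.6)·(-2) + (-0.6)·(0) + (1.4)·(5)) / 4 = 7/4 = 1.75
  S[V,V] = ((-2)·(-2) + (-1)·(-1) + (-2)·(-2) + (0)·(0) + (5)·(5)) / 4 = 34/4 = 8.5

S is symmetric (S[j,i] = S[i,j]). Assembling:

S = [[1.8, 1.75],
 [1.75, 8.5]]


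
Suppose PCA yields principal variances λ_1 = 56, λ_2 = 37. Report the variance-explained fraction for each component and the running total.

Step 1 — total variance = trace(Sigma) = Σ λ_i = 56 + 37 = 93.

Step 2 — fraction explained by component i = λ_i / Σ λ:
  PC1: 56/93 = 0.6022
  PC2: 37/93 = 0.3978

Step 3 — cumulative fraction after k components = (λ_1 + ... + λ_k) / Σ λ:
  k = 1: 56/93 = 0.6022
  k = 2: (56 + 37)/93 = 93/93 = 1

Summary (fraction, with percent):

explained: PC1 0.6022 (60.22%), PC2 0.3978 (39.78%);  cumulative: 0.6022, 1


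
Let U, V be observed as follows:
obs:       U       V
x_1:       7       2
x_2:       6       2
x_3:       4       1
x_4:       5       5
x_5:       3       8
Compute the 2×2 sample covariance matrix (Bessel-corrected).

Step 1 — column means:
  mean(U) = (7 + 6 + 4 + 5 + 3) / 5 = 25/5 = 5
  mean(V) = (2 + 2 + 1 + 5 + 8) / 5 = 18/5 = 3.6

Step 2 — sample covariance S[i,j] = (1/(n-1)) · Σ_k (x_{k,i} - mean_i) · (x_{k,j} - mean_j), with n-1 = 4.
  S[U,U] = ((2)·(2) + (1)·(1) + (-1)·(-1) + (0)·(0) + (-2)·(-2)) / 4 = 10/4 = 2.5
  S[U,V] = ((2)·(-1.6) + (1)·(-1.6) + (-1)·(-2.6) + (0)·(1.4) + (-2)·(4.4)) / 4 = -11/4 = -2.75
  S[V,V] = ((-1.6)·(-1.6) + (-1.6)·(-1.6) + (-2.6)·(-2.6) + (1.4)·(1.4) + (4.4)·(4.4)) / 4 = 33.2/4 = 8.3

S is symmetric (S[j,i] = S[i,j]). Assembling:

S = [[2.5, -2.75],
 [-2.75, 8.3]]


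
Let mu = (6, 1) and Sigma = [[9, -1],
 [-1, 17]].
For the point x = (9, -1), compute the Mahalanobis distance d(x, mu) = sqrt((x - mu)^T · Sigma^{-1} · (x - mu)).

Step 1 — centre the observation: (x - mu) = (3, -2).

Step 2 — invert Sigma. det(Sigma) = 9·17 - (-1)² = 152.
  Sigma^{-1} = (1/det) · [[d, -b], [-b, a]] = [[0.1118, 0.0066],
 [0.0066, 0.0592]].

Step 3 — form the quadratic (x - mu)^T · Sigma^{-1} · (x - mu):
  Sigma^{-1} · (x - mu) = (0.3224, -0.0987).
  (x - mu)^T · [Sigma^{-1} · (x - mu)] = (3)·(0.3224) + (-2)·(-0.0987) = 1.1645.

Step 4 — take square root: d = √(1.1645) ≈ 1.0791.

d(x, mu) = √(1.1645) ≈ 1.0791


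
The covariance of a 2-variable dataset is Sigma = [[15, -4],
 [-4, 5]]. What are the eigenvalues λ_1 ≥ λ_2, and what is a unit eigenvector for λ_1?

Step 1 — characteristic polynomial of 2×2 Sigma:
  det(Sigma - λI) = λ² - trace · λ + det = 0.
  trace = 15 + 5 = 20, det = 15·5 - (-4)² = 59.
Step 2 — discriminant:
  Δ = trace² - 4·det = 400 - 236 = 164.
Step 3 — eigenvalues:
  λ = (trace ± √Δ)/2 = (20 ± 12.8062)/2,
  λ_1 = 16.4031,  λ_2 = 3.5969.

Step 4 — unit eigenvector for λ_1: solve (Sigma - λ_1 I)v = 0. First row:
  (15 - 16.4031)·v_x + (-4)·v_y = 0, i.e. (-1.4031)·v_x + (-4)·v_y = 0,
  so v ∝ (b, λ_1 - a) = (-4, 1.4031); multiply by -1 so the first entry is positive: u = (4, -1.4031).
  ||u|| = √((4)² + (-1.4031)²) = √(17.9688) ≈ 4.239,
  v_1 = u/||u|| ≈ (0.9436, -0.331) (||v_1|| = 1).

λ_1 = 16.4031,  λ_2 = 3.5969;  v_1 ≈ (0.9436, -0.331)


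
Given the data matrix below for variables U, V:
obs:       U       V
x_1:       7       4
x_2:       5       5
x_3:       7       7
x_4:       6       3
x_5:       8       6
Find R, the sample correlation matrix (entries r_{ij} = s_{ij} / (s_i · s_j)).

Step 1 — column means:
  mean(U) = (7 + 5 + 7 + 6 + 8) / 5 = 33/5 = 6.6
  mean(V) = (4 + 5 + 7 + 3 + 6) / 5 = 25/5 = 5

Step 2 — sample variances and covariances s[i,j] = (1/(n-1)) · Σ_k (x_{k,i} - mean_i) · (x_{k,j} - mean_j), with n-1 = 4:
  s[U,U] = ((0.4)·(0.4) + (-1.6)·(-1.6) + (0.4)·(0.4) + (-0.6)·(-0.6) + (1.4)·(1.4)) / 4 = 5.2/4 = 1.3
  s[U,V] = ((0.4)·(-1) + (-1.6)·(0) + (0.4)·(2) + (-0.6)·(-2) + (1.4)·(1)) / 4 = 3/4 = 0.75
  s[V,V] = ((-1)·(-1) + (0)·(0) + (2)·(2) + (-2)·(-2) + (1)·(1)) / 4 = 10/4 = 2.5
  Sample standard deviations s_i = √(s[i,i]):
  s(U) = √(1.3) = 1.1402
  s(V) = √(2.5) = 1.5811

Step 3 — r_{ij} = s_{ij} / (s_i · s_j):
  r[U,U] = 1 (diagonal).
  r[U,V] = 0.75 / (1.1402 · 1.5811) = 0.75 / 1.8028 = 0.416
  r[V,V] = 1 (diagonal).

R is symmetric with unit diagonal. Assembling:

R = [[1, 0.416],
 [0.416, 1]]


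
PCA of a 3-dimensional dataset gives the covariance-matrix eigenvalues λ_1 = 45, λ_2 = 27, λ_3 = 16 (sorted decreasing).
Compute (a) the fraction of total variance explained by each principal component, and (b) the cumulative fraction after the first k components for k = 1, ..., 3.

Step 1 — total variance = trace(Sigma) = Σ λ_i = 45 + 27 + 16 = 88.

Step 2 — fraction explained by component i = λ_i / Σ λ:
  PC1: 45/88 = 0.5114
  PC2: 27/88 = 0.3068
  PC3: 16/88 = 0.1818

Step 3 — cumulative fraction after k components = (λ_1 + ... + λ_k) / Σ λ:
  k = 1: 45/88 = 0.5114
  k = 2: (45 + 27)/88 = 72/88 = 0.8182
  k = 3: (45 + 27 + 16)/88 = 88/88 = 1

Summary (fraction, with percent):

explained: PC1 0.5114 (51.14%), PC2 0.3068 (30.68%), PC3 0.1818 (18.18%);  cumulative: 0.5114, 0.8182, 1


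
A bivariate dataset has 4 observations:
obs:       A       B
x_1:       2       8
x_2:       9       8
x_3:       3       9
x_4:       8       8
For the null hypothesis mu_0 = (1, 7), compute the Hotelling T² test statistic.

Step 1 — sample mean vector:
  mean(A) = (2 + 9 + 3 + 8) / 4 = 22/4 = 5.5
  mean(B) = (8 + 8 + 9 + 8) / 4 = 33/4 = 8.25
  x̄ = (5.5, 8.25),  deviation x̄ - mu_0 = (5.5, 8.25) - (1, 7) = (4.5, 1.25).

Step 2 — sample covariance matrix, S[i,j] = (1/(n-1)) · Σ_k (x_{k,i} - mean_i) · (x_{k,j} - mean_j), divisor n-1 = 3:
  S[A,A] = ((-3.5)·(-3.5) + (3.5)·(3.5) + (-2.5)·(-2.5) + (2.5)·(2.5)) / 3 = 37/3 = 12.3333
  S[A,B] = ((-3.5)·(-0.25) + (3.5)·(-0.25) + (-2.5)·(0.75) + (2.5)·(-0.25)) / 3 = -2.5/3 = -0.8333
  S[B,B] = ((-0.25)·(-0.25) + (-0.25)·(-0.25) + (0.75)·(0.75) + (-0.25)·(-0.25)) / 3 = 0.75/3 = 0.25
  S = [[12.3333, -0.8333],
 [-0.8333, 0.25]].

Step 3 — invert S. det(S) = 12.3333·0.25 - (-0.8333)² = 2.3889.
  S^{-1} = (1/det) · [[d, -b], [-b, a]] = [[0.1047, 0.3488],
 [0.3488, 5.1628]].

Step 4 — quadratic form (x̄ - mu_0)^T · S^{-1} · (x̄ - mu_0):
  S^{-1} · (x̄ - mu_0) = (0.907, 8.0233),
  (x̄ - mu_0)^T · [...] = (4.5)·(0.907) + (1.25)·(8.0233) = 14.1105.

Step 5 — scale by n: T² = 4 · 14.1105 = 56.4419.

T² ≈ 56.4419


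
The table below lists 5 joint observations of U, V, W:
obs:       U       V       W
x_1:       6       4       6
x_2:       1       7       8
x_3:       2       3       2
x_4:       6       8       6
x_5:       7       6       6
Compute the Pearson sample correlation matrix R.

Step 1 — column means:
  mean(U) = (6 + 1 + 2 + 6 + 7) / 5 = 22/5 = 4.4
  mean(V) = (4 + 7 + 3 + 8 + 6) / 5 = 28/5 = 5.6
  mean(W) = (6 + 8 + 2 + 6 + 6) / 5 = 28/5 = 5.6

Step 2 — sample variances and covariances s[i,j] = (1/(n-1)) · Σ_k (x_{k,i} - mean_i) · (x_{k,j} - mean_j), with n-1 = 4:
  s[U,U] = ((1.6)·(1.6) + (-3.4)·(-3.4) + (-2.4)·(-2.4) + (1.6)·(1.6) + (2.6)·(2.6)) / 4 = 29.2/4 = 7.3
  s[U,V] = ((1.6)·(-1.6) + (-3.4)·(1.4) + (-2.4)·(-2.6) + (1.6)·(2.4) + (2.6)·(0.4)) / 4 = 3.8/4 = 0.95
  s[U,W] = ((1.6)·(0.4) + (-3.4)·(2.4) + (-2.4)·(-3.6) + (1.6)·(0.4) + (2.6)·(0.4)) / 4 = 2.8/4 = 0.7
  s[V,V] = ((-1.6)·(-1.6) + (1.4)·(1.4) + (-2.6)·(-2.6) + (2.4)·(2.4) + (0.4)·(0.4)) / 4 = 17.2/4 = 4.3
  s[V,W] = ((-1.6)·(0.4) + (1.4)·(2.4) + (-2.6)·(-3.6) + (2.4)·(0.4) + (0.4)·(0.4)) / 4 = 13.2/4 = 3.3
  s[W,W] = ((0.4)·(0.4) + (2.4)·(2.4) + (-3.6)·(-3.6) + (0.4)·(0.4) + (0.4)·(0.4)) / 4 = 19.2/4 = 4.8
  Sample standard deviations s_i = √(s[i,i]):
  s(U) = √(7.3) = 2.7019
  s(V) = √(4.3) = 2.0736
  s(W) = √(4.8) = 2.1909

Step 3 — r_{ij} = s_{ij} / (s_i · s_j):
  r[U,U] = 1 (diagonal).
  r[U,V] = 0.95 / (2.7019 · 2.0736) = 0.95 / 5.6027 = 0.1696
  r[U,W] = 0.7 / (2.7019 · 2.1909) = 0.7 / 5.9195 = 0.1183
  r[V,V] = 1 (diagonal).
  r[V,W] = 3.3 / (2.0736 · 2.1909) = 3.3 / 4.5431 = 0.7264
  r[W,W] = 1 (diagonal).

R is symmetric with unit diagonal. Assembling:

R = [[1, 0.1696, 0.1183],
 [0.1696, 1, 0.7264],
 [0.1183, 0.7264, 1]]


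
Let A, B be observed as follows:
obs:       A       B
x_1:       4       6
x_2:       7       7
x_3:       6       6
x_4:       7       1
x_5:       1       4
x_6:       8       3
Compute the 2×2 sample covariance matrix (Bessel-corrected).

Step 1 — column means:
  mean(A) = (4 + 7 + 6 + 7 + 1 + 8) / 6 = 33/6 = 5.5
  mean(B) = (6 + 7 + 6 + 1 + 4 + 3) / 6 = 27/6 = 4.5

Step 2 — sample covariance S[i,j] = (1/(n-1)) · Σ_k (x_{k,i} - mean_i) · (x_{k,j} - mean_j), with n-1 = 5.
  S[A,A] = ((-1.5)·(-1.5) + (1.5)·(1.5) + (0.5)·(0.5) + (1.5)·(1.5) + (-4.5)·(-4.5) + (2.5)·(2.5)) / 5 = 33.5/5 = 6.7
  S[A,B] = ((-1.5)·(1.5) + (1.5)·(2.5) + (0.5)·(1.5) + (1.5)·(-3.5) + (-4.5)·(-0.5) + (2.5)·(-1.5)) / 5 = -4.5/5 = -0.9
  S[B,B] = ((1.5)·(1.5) + (2.5)·(2.5) + (1.5)·(1.5) + (-3.5)·(-3.5) + (-0.5)·(-0.5) + (-1.5)·(-1.5)) / 5 = 25.5/5 = 5.1

S is symmetric (S[j,i] = S[i,j]). Assembling:

S = [[6.7, -0.9],
 [-0.9, 5.1]]


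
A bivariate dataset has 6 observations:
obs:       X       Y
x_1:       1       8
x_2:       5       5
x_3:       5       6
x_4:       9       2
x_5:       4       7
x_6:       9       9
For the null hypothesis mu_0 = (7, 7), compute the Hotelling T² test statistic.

Step 1 — sample mean vector:
  mean(X) = (1 + 5 + 5 + 9 + 4 + 9) / 6 = 33/6 = 5.5
  mean(Y) = (8 + 5 + 6 + 2 + 7 + 9) / 6 = 37/6 = 6.1667
  x̄ = (5.5, 6.1667),  deviation x̄ - mu_0 = (5.5, 6.1667) - (7, 7) = (-1.5, -0.8333).

Step 2 — sample covariance matrix, S[i,j] = (1/(n-1)) · Σ_k (x_{k,i} - mean_i) · (x_{k,j} - mean_j), divisor n-1 = 5:
  S[X,X] = ((-4.5)·(-4.5) + (-0.5)·(-0.5) + (-0.5)·(-0.5) + (3.5)·(3.5) + (-1.5)·(-1.5) + (3.5)·(3.5)) / 5 = 47.5/5 = 9.5
  S[X,Y] = ((-4.5)·(1.8333) + (-0.5)·(-1.1667) + (-0.5)·(-0.1667) + (3.5)·(-4.1667) + (-1.5)·(0.8333) + (3.5)·(2.8333)) / 5 = -13.5/5 = -2.7
  S[Y,Y] = ((1.8333)·(1.8333) + (-1.1667)·(-1.1667) + (-0.1667)·(-0.1667) + (-4.1667)·(-4.1667) + (0.8333)·(0.8333) + (2.8333)·(2.8333)) / 5 = 30.8333/5 = 6.1667
  S = [[9.5, -2.7],
 [-2.7, 6.1667]].

Step 3 — invert S. det(S) = 9.5·6.1667 - (-2.7)² = 51.2933.
  S^{-1} = (1/det) · [[d, -b], [-b, a]] = [[0.1202, 0.0526],
 [0.0526, 0.1852]].

Step 4 — quadratic form (x̄ - mu_0)^T · S^{-1} · (x̄ - mu_0):
  S^{-1} · (x̄ - mu_0) = (-0.2242, -0.2333),
  (x̄ - mu_0)^T · [...] = (-1.5)·(-0.2242) + (-0.8333)·(-0.2333) = 0.5307.

Step 5 — scale by n: T² = 6 · 0.5307 = 3.1843.

T² ≈ 3.1843


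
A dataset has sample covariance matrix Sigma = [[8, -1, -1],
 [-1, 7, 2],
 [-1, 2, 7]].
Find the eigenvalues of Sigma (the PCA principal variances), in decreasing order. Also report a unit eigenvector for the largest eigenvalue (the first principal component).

Step 1 — characteristic polynomial p(λ) = det(λI - Sigma) = λ³ - tr·λ² + c_1·λ - det, where tr = trace, c_1 = sum of the principal 2×2 minors, det = det(Sigma):
  tr = 8 + 7 + 7 = 22,
  c_1 = (8·7 - (-1)²) + (8·7 - (-1)²) + (7·7 - (2)²) = 55 + 55 + 45 = 155,
  det = 8·(7·7 - (2)²) - (-1)·((-1)·7 - (2)·(-1)) + (-1)·((-1)·(2) - 7·(-1)) = 8·(45) - (-1)·(-5) + (-1)·(5) = 350.
  So p(λ) = λ³ - 22λ² + 155λ - 350.
Step 2 — look for an integer root (rational root theorem: any rational root is an integer divisor of 350). Testing λ = 5:
  p(5) = 125 - 550 + 775 - 350 = 0  ✓
  Dividing out (λ - 5): p(λ) = (λ - 5)(λ² - 17λ + 70).
Step 3 — remaining eigenvalues from the quadratic λ² - 17λ + 70 = 0:
  Δ = 17² - 4·70 = 289 - 280 = 9,  λ = (17 ± √9)/2 = (17 ± 3)/2 = 10 or 7.
  Sorted: λ_1 = 10,  λ_2 = 7,  λ_3 = 5  (check: sum = 22 = tr ✓).

Step 4 — unit eigenvector for λ_1 = 10: v spans the null space of (Sigma - λ_1 I), whose rows are
  r_1 = (-2, -1, -1),  r_2 = (-1, -3, 2),  r_3 = (-1, 2, -3).
  v is orthogonal to every row, so take v ∝ r_1 × r_2 = ((-1)·(2) - (-1)·(-3), (-1)·(-1) - (-2)·(2), (-2)·(-3) - (-1)·(-1)) = (-5, 5, 5).
  Rescale (divide by 5; multiply by -1 so the first nonzero entry is positive): u = (1, -1, -1).
  ||u|| = √((1)² + (-1)² + (-1)²) = √(3) ≈ 1.7321,  v_1 = u/||u|| ≈ (0.5774, -0.5774, -0.5774) (||v_1|| = 1).

λ_1 = 10,  λ_2 = 7,  λ_3 = 5;  v_1 ≈ (0.5774, -0.5774, -0.5774)


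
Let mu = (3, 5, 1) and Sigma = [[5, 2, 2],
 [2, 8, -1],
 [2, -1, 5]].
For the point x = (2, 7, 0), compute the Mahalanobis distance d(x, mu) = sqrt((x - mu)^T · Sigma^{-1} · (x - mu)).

Step 1 — centre the observation: (x - mu) = (-1, 2, -1).

Step 2 — invert Sigma (cofactor / det for 3×3, or solve directly):
  Sigma^{-1} = [[0.2889, -0.0889, -0.1333],
 [-0.0889, 0.1556, 0.0667],
 [-0.1333, 0.0667, 0.2667]].

Step 3 — form the quadratic (x - mu)^T · Sigma^{-1} · (x - mu):
  Sigma^{-1} · (x - mu) = (-0.3333, 0.3333, 0).
  (x - mu)^T · [Sigma^{-1} · (x - mu)] = (-1)·(-0.3333) + (2)·(0.3333) + (-1)·(0) = 1.

Step 4 — take square root: d = √(1) ≈ 1.

d(x, mu) = √(1) ≈ 1


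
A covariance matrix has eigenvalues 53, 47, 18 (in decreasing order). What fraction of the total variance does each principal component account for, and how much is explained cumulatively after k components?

Step 1 — total variance = trace(Sigma) = Σ λ_i = 53 + 47 + 18 = 118.

Step 2 — fraction explained by component i = λ_i / Σ λ:
  PC1: 53/118 = 0.4492
  PC2: 47/118 = 0.3983
  PC3: 18/118 = 0.1525

Step 3 — cumulative fraction after k components = (λ_1 + ... + λ_k) / Σ λ:
  k = 1: 53/118 = 0.4492
  k = 2: (53 + 47)/118 = 100/118 = 0.8475
  k = 3: (53 + 47 + 18)/118 = 118/118 = 1

Summary (fraction, with percent):

explained: PC1 0.4492 (44.92%), PC2 0.3983 (39.83%), PC3 0.1525 (15.25%);  cumulative: 0.4492, 0.8475, 1


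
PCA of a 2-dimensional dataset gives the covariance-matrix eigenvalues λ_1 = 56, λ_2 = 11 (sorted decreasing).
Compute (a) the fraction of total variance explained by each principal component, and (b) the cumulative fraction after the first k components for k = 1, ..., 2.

Step 1 — total variance = trace(Sigma) = Σ λ_i = 56 + 11 = 67.

Step 2 — fraction explained by component i = λ_i / Σ λ:
  PC1: 56/67 = 0.8358
  PC2: 11/67 = 0.1642

Step 3 — cumulative fraction after k components = (λ_1 + ... + λ_k) / Σ λ:
  k = 1: 56/67 = 0.8358
  k = 2: (56 + 11)/67 = 67/67 = 1

Summary (fraction, with percent):

explained: PC1 0.8358 (83.58%), PC2 0.1642 (16.42%);  cumulative: 0.8358, 1


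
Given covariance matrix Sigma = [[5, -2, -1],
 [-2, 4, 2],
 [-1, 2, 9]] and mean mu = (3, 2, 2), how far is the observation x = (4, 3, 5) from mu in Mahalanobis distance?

Step 1 — centre the observation: (x - mu) = (1, 1, 3).

Step 2 — invert Sigma (cofactor / det for 3×3, or solve directly):
  Sigma^{-1} = [[0.25, 0.125, 0],
 [0.125, 0.3438, -0.0625],
 [0, -0.0625, 0.125]].

Step 3 — form the quadratic (x - mu)^T · Sigma^{-1} · (x - mu):
  Sigma^{-1} · (x - mu) = (0.375, 0.2812, 0.3125).
  (x - mu)^T · [Sigma^{-1} · (x - mu)] = (1)·(0.375) + (1)·(0.2812) + (3)·(0.3125) = 1.5938.

Step 4 — take square root: d = √(1.5938) ≈ 1.2624.

d(x, mu) = √(1.5938) ≈ 1.2624


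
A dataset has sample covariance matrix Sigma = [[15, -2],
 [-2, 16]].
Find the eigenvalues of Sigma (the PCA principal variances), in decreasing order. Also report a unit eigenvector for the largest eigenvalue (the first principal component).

Step 1 — characteristic polynomial of 2×2 Sigma:
  det(Sigma - λI) = λ² - trace · λ + det = 0.
  trace = 15 + 16 = 31, det = 15·16 - (-2)² = 236.
Step 2 — discriminant:
  Δ = trace² - 4·det = 961 - 944 = 17.
Step 3 — eigenvalues:
  λ = (trace ± √Δ)/2 = (31 ± 4.1231)/2,
  λ_1 = 17.5616,  λ_2 = 13.4384.

Step 4 — unit eigenvector for λ_1: solve (Sigma - λ_1 I)v = 0. First row:
  (15 - 17.5616)·v_x + (-2)·v_y = 0, i.e. (-2.5616)·v_x + (-2)·v_y = 0,
  so v ∝ (b, λ_1 - a) = (-2, 2.5616); multiply by -1 so the first entry is positive: u = (2, -2.5616).
  ||u|| = √((2)² + (-2.5616)²) = √(10.5616) ≈ 3.2499,
  v_1 = u/||u|| ≈ (0.6154, -0.7882) (||v_1|| = 1).

λ_1 = 17.5616,  λ_2 = 13.4384;  v_1 ≈ (0.6154, -0.7882)


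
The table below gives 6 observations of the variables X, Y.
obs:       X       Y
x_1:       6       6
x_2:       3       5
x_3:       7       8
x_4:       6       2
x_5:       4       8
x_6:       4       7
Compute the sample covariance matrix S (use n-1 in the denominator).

Step 1 — column means:
  mean(X) = (6 + 3 + 7 + 6 + 4 + 4) / 6 = 30/6 = 5
  mean(Y) = (6 + 5 + 8 + 2 + 8 + 7) / 6 = 36/6 = 6

Step 2 — sample covariance S[i,j] = (1/(n-1)) · Σ_k (x_{k,i} - mean_i) · (x_{k,j} - mean_j), with n-1 = 5.
  S[X,X] = ((1)·(1) + (-2)·(-2) + (2)·(2) + (1)·(1) + (-1)·(-1) + (-1)·(-1)) / 5 = 12/5 = 2.4
  S[X,Y] = ((1)·(0) + (-2)·(-1) + (2)·(2) + (1)·(-4) + (-1)·(2) + (-1)·(1)) / 5 = -1/5 = -0.2
  S[Y,Y] = ((0)·(0) + (-1)·(-1) + (2)·(2) + (-4)·(-4) + (2)·(2) + (1)·(1)) / 5 = 26/5 = 5.2

S is symmetric (S[j,i] = S[i,j]). Assembling:

S = [[2.4, -0.2],
 [-0.2, 5.2]]


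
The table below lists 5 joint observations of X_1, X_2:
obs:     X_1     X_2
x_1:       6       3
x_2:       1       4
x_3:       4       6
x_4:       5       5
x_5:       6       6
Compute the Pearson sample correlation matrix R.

Step 1 — column means:
  mean(X_1) = (6 + 1 + 4 + 5 + 6) / 5 = 22/5 = 4.4
  mean(X_2) = (3 + 4 + 6 + 5 + 6) / 5 = 24/5 = 4.8

Step 2 — sample variances and covariances s[i,j] = (1/(n-1)) · Σ_k (x_{k,i} - mean_i) · (x_{k,j} - mean_j), with n-1 = 4:
  s[X_1,X_1] = ((1.6)·(1.6) + (-3.4)·(-3.4) + (-0.4)·(-0.4) + (0.6)·(0.6) + (1.6)·(1.6)) / 4 = 17.2/4 = 4.3
  s[X_1,X_2] = ((1.6)·(-1.8) + (-3.4)·(-0.8) + (-0.4)·(1.2) + (0.6)·(0.2) + (1.6)·(1.2)) / 4 = 1.4/4 = 0.35
  s[X_2,X_2] = ((-1.8)·(-1.8) + (-0.8)·(-0.8) + (1.2)·(1.2) + (0.2)·(0.2) + (1.2)·(1.2)) / 4 = 6.8/4 = 1.7
  Sample standard deviations s_i = √(s[i,i]):
  s(X_1) = √(4.3) = 2.0736
  s(X_2) = √(1.7) = 1.3038

Step 3 — r_{ij} = s_{ij} / (s_i · s_j):
  r[X_1,X_1] = 1 (diagonal).
  r[X_1,X_2] = 0.35 / (2.0736 · 1.3038) = 0.35 / 2.7037 = 0.1295
  r[X_2,X_2] = 1 (diagonal).

R is symmetric with unit diagonal. Assembling:

R = [[1, 0.1295],
 [0.1295, 1]]


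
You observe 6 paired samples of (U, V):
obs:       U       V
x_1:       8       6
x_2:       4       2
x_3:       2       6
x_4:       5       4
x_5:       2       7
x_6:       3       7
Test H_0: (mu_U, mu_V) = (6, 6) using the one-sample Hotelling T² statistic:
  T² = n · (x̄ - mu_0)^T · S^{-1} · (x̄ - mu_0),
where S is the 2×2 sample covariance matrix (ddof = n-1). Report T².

Step 1 — sample mean vector:
  mean(U) = (8 + 4 + 2 + 5 + 2 + 3) / 6 = 24/6 = 4
  mean(V) = (6 + 2 + 6 + 4 + 7 + 7) / 6 = 32/6 = 5.3333
  x̄ = (4, 5.3333),  deviation x̄ - mu_0 = (4, 5.3333) - (6, 6) = (-2, -0.6667).

Step 2 — sample covariance matrix, S[i,j] = (1/(n-1)) · Σ_k (x_{k,i} - mean_i) · (x_{k,j} - mean_j), divisor n-1 = 5:
  S[U,U] = ((4)·(4) + (0)·(0) + (-2)·(-2) + (1)·(1) + (-2)·(-2) + (-1)·(-1)) / 5 = 26/5 = 5.2
  S[U,V] = ((4)·(0.6667) + (0)·(-3.3333) + (-2)·(0.6667) + (1)·(-1.3333) + (-2)·(1.6667) + (-1)·(1.6667)) / 5 = -5/5 = -1
  S[V,V] = ((0.6667)·(0.6667) + (-3.3333)·(-3.3333) + (0.6667)·(0.6667) + (-1.3333)·(-1.3333) + (1.6667)·(1.6667) + (1.6667)·(1.6667)) / 5 = 19.3333/5 = 3.8667
  S = [[5.2, -1],
 [-1, 3.8667]].

Step 3 — invert S. det(S) = 5.2·3.8667 - (-1)² = 19.1067.
  S^{-1} = (1/det) · [[d, -b], [-b, a]] = [[0.2024, 0.0523],
 [0.0523, 0.2722]].

Step 4 — quadratic form (x̄ - mu_0)^T · S^{-1} · (x̄ - mu_0):
  S^{-1} · (x̄ - mu_0) = (-0.4396, -0.2861),
  (x̄ - mu_0)^T · [...] = (-2)·(-0.4396) + (-0.6667)·(-0.2861) = 1.07.

Step 5 — scale by n: T² = 6 · 1.07 = 6.4201.

T² ≈ 6.4201


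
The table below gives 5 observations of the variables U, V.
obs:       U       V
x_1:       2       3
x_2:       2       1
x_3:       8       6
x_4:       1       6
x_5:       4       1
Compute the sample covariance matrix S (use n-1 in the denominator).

Step 1 — column means:
  mean(U) = (2 + 2 + 8 + 1 + 4) / 5 = 17/5 = 3.4
  mean(V) = (3 + 1 + 6 + 6 + 1) / 5 = 17/5 = 3.4

Step 2 — sample covariance S[i,j] = (1/(n-1)) · Σ_k (x_{k,i} - mean_i) · (x_{k,j} - mean_j), with n-1 = 4.
  S[U,U] = ((-1.4)·(-1.4) + (-1.4)·(-1.4) + (4.6)·(4.6) + (-2.4)·(-2.4) + (0.6)·(0.6)) / 4 = 31.2/4 = 7.8
  S[U,V] = ((-1.4)·(-0.4) + (-1.4)·(-2.4) + (4.6)·(2.6) + (-2.4)·(2.6) + (0.6)·(-2.4)) / 4 = 8.2/4 = 2.05
  S[V,V] = ((-0.4)·(-0.4) + (-2.4)·(-2.4) + (2.6)·(2.6) + (2.6)·(2.6) + (-2.4)·(-2.4)) / 4 = 25.2/4 = 6.3

S is symmetric (S[j,i] = S[i,j]). Assembling:

S = [[7.8, 2.05],
 [2.05, 6.3]]


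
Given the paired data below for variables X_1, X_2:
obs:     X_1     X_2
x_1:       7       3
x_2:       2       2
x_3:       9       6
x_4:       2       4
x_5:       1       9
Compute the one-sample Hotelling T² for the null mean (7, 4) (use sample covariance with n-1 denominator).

Step 1 — sample mean vector:
  mean(X_1) = (7 + 2 + 9 + 2 + 1) / 5 = 21/5 = 4.2
  mean(X_2) = (3 + 2 + 6 + 4 + 9) / 5 = 24/5 = 4.8
  x̄ = (4.2, 4.8),  deviation x̄ - mu_0 = (4.2, 4.8) - (7, 4) = (-2.8, 0.8).

Step 2 — sample covariance matrix, S[i,j] = (1/(n-1)) · Σ_k (x_{k,i} - mean_i) · (x_{k,j} - mean_j), divisor n-1 = 4:
  S[X_1,X_1] = ((2.8)·(2.8) + (-2.2)·(-2.2) + (4.8)·(4.8) + (-2.2)·(-2.2) + (-3.2)·(-3.2)) / 4 = 50.8/4 = 12.7
  S[X_1,X_2] = ((2.8)·(-1.8) + (-2.2)·(-2.8) + (4.8)·(1.2) + (-2.2)·(-0.8) + (-3.2)·(4.2)) / 4 = -4.8/4 = -1.2
  S[X_2,X_2] = ((-1.8)·(-1.8) + (-2.8)·(-2.8) + (1.2)·(1.2) + (-0.8)·(-0.8) + (4.2)·(4.2)) / 4 = 30.8/4 = 7.7
  S = [[12.7, -1.2],
 [-1.2, 7.7]].

Step 3 — invert S. det(S) = 12.7·7.7 - (-1.2)² = 96.35.
  S^{-1} = (1/det) · [[d, -b], [-b, a]] = [[0.0799, 0.0125],
 [0.0125, 0.1318]].

Step 4 — quadratic form (x̄ - mu_0)^T · S^{-1} · (x̄ - mu_0):
  S^{-1} · (x̄ - mu_0) = (-0.2138, 0.0706),
  (x̄ - mu_0)^T · [...] = (-2.8)·(-0.2138) + (0.8)·(0.0706) = 0.6551.

Step 5 — scale by n: T² = 5 · 0.6551 = 3.2756.

T² ≈ 3.2756


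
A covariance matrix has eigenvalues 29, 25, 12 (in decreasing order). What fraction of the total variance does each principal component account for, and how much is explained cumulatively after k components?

Step 1 — total variance = trace(Sigma) = Σ λ_i = 29 + 25 + 12 = 66.

Step 2 — fraction explained by component i = λ_i / Σ λ:
  PC1: 29/66 = 0.4394
  PC2: 25/66 = 0.3788
  PC3: 12/66 = 0.1818

Step 3 — cumulative fraction after k components = (λ_1 + ... + λ_k) / Σ λ:
  k = 1: 29/66 = 0.4394
  k = 2: (29 + 25)/66 = 54/66 = 0.8182
  k = 3: (29 + 25 + 12)/66 = 66/66 = 1

Summary (fraction, with percent):

explained: PC1 0.4394 (43.94%), PC2 0.3788 (37.88%), PC3 0.1818 (18.18%);  cumulative: 0.4394, 0.8182, 1


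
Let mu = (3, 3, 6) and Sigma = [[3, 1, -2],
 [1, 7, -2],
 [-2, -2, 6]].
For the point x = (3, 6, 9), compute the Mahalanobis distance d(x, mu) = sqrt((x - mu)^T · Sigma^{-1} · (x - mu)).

Step 1 — centre the observation: (x - mu) = (0, 3, 3).

Step 2 — invert Sigma (cofactor / det for 3×3, or solve directly):
  Sigma^{-1} = [[0.4318, -0.0227, 0.1364],
 [-0.0227, 0.1591, 0.0455],
 [0.1364, 0.0455, 0.2273]].

Step 3 — form the quadratic (x - mu)^T · Sigma^{-1} · (x - mu):
  Sigma^{-1} · (x - mu) = (0.3409, 0.6136, 0.8182).
  (x - mu)^T · [Sigma^{-1} · (x - mu)] = (0)·(0.3409) + (3)·(0.6136) + (3)·(0.8182) = 4.2955.

Step 4 — take square root: d = √(4.2955) ≈ 2.0725.

d(x, mu) = √(4.2955) ≈ 2.0725


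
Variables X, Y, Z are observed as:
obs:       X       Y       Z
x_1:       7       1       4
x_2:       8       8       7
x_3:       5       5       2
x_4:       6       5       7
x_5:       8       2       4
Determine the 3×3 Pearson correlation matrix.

Step 1 — column means:
  mean(X) = (7 + 8 + 5 + 6 + 8) / 5 = 34/5 = 6.8
  mean(Y) = (1 + 8 + 5 + 5 + 2) / 5 = 21/5 = 4.2
  mean(Z) = (4 + 7 + 2 + 7 + 4) / 5 = 24/5 = 4.8

Step 2 — sample variances and covariances s[i,j] = (1/(n-1)) · Σ_k (x_{k,i} - mean_i) · (x_{k,j} - mean_j), with n-1 = 4:
  s[X,X] = ((0.2)·(0.2) + (1.2)·(1.2) + (-1.8)·(-1.8) + (-0.8)·(-0.8) + (1.2)·(1.2)) / 4 = 6.8/4 = 1.7
  s[X,Y] = ((0.2)·(-3.2) + (1.2)·(3.8) + (-1.8)·(0.8) + (-0.8)·(0.8) + (1.2)·(-2.2)) / 4 = -0.8/4 = -0.2
  s[X,Z] = ((0.2)·(-0.8) + (1.2)·(2.2) + (-1.8)·(-2.8) + (-0.8)·(2.2) + (1.2)·(-0.8)) / 4 = 4.8/4 = 1.2
  s[Y,Y] = ((-3.2)·(-3.2) + (3.8)·(3.8) + (0.8)·(0.8) + (0.8)·(0.8) + (-2.2)·(-2.2)) / 4 = 30.8/4 = 7.7
  s[Y,Z] = ((-3.2)·(-0.8) + (3.8)·(2.2) + (0.8)·(-2.8) + (0.8)·(2.2) + (-2.2)·(-0.8)) / 4 = 12.2/4 = 3.05
  s[Z,Z] = ((-0.8)·(-0.8) + (2.2)·(2.2) + (-2.8)·(-2.8) + (2.2)·(2.2) + (-0.8)·(-0.8)) / 4 = 18.8/4 = 4.7
  Sample standard deviations s_i = √(s[i,i]):
  s(X) = √(1.7) = 1.3038
  s(Y) = √(7.7) = 2.7749
  s(Z) = √(4.7) = 2.1679

Step 3 — r_{ij} = s_{ij} / (s_i · s_j):
  r[X,X] = 1 (diagonal).
  r[X,Y] = -0.2 / (1.3038 · 2.7749) = -0.2 / 3.618 = -0.0553
  r[X,Z] = 1.2 / (1.3038 · 2.1679) = 1.2 / 2.8267 = 0.4245
  r[Y,Y] = 1 (diagonal).
  r[Y,Z] = 3.05 / (2.7749 · 2.1679) = 3.05 / 6.0158 = 0.507
  r[Z,Z] = 1 (diagonal).

R is symmetric with unit diagonal. Assembling:

R = [[1, -0.0553, 0.4245],
 [-0.0553, 1, 0.507],
 [0.4245, 0.507, 1]]


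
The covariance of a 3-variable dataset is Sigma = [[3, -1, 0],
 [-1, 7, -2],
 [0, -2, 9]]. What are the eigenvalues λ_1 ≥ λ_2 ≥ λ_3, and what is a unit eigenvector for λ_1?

Step 1 — characteristic polynomial p(λ) = det(λI - Sigma) = λ³ - tr·λ² + c_1·λ - det, where tr = trace, c_1 = sum of the principal 2×2 minors, det = det(Sigma):
  tr = 3 + 7 + 9 = 19,
  c_1 = (3·7 - (-1)²) + (3·9 - (0)²) + (7·9 - (-2)²) = 20 + 27 + 59 = 106,
  det = 3·(7·9 - (-2)²) - (-1)·((-1)·9 - (-2)·(0)) + (0)·((-1)·(-2) - 7·(0)) = 3·(59) - (-1)·(-9) + (0)·(2) = 168.
  So p(λ) = λ³ - 19λ² + 106λ - 168.
Step 2 — look for an integer root (rational root theorem: any rational root is an integer divisor of 168). Testing λ = 6:
  p(6) = 216 - 684 + 636 - 168 = 0  ✓
  Dividing out (λ - 6): p(λ) = (λ - 6)(λ² - 13λ + 28).
Step 3 — remaining eigenvalues from the quadratic λ² - 13λ + 28 = 0:
  Δ = 13² - 4·28 = 169 - 112 = 57,  λ = (13 ± √57)/2 = (13 ± 7.5498)/2 ≈ 10.2749 or 2.7251.
  Sorted: λ_1 = 10.2749,  λ_2 = 6,  λ_3 = 2.7251  (check: sum = 19 = tr ✓).

Step 4 — unit eigenvector for λ_1 ≈ 10.2749: v spans the null space of (Sigma - λ_1 I), whose rows are
  r_1 = (-7.2749, -1, 0),  r_2 = (-1, -3.2749, -2),  r_3 = (0, -2, -1.2749).
  v is orthogonal to every row, so take v ∝ r_1 × r_2 = ((-1)·(-2) - (0)·(-3.2749), (0)·(-1) - (-7.2749)·(-2), (-7.2749)·(-3.2749) - (-1)·(-1)) ≈ (2, -14.5498, 22.8248).
  Let u = (2, -14.5498, 22.8248).
  ||u|| = √((2)² + (-14.5498)² + (22.8248)²) = √(736.667) ≈ 27.1416,  v_1 = u/||u|| ≈ (0.0737, -0.5361, 0.841) (||v_1|| = 1).

λ_1 = 10.2749,  λ_2 = 6,  λ_3 = 2.7251;  v_1 ≈ (0.0737, -0.5361, 0.841)


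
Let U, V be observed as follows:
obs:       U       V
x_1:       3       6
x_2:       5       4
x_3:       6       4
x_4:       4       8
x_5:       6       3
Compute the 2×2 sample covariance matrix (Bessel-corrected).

Step 1 — column means:
  mean(U) = (3 + 5 + 6 + 4 + 6) / 5 = 24/5 = 4.8
  mean(V) = (6 + 4 + 4 + 8 + 3) / 5 = 25/5 = 5

Step 2 — sample covariance S[i,j] = (1/(n-1)) · Σ_k (x_{k,i} - mean_i) · (x_{k,j} - mean_j), with n-1 = 4.
  S[U,U] = ((-1.8)·(-1.8) + (0.2)·(0.2) + (1.2)·(1.2) + (-0.8)·(-0.8) + (1.2)·(1.2)) / 4 = 6.8/4 = 1.7
  S[U,V] = ((-1.8)·(1) + (0.2)·(-1) + (1.2)·(-1) + (-0.8)·(3) + (1.2)·(-2)) / 4 = -8/4 = -2
  S[V,V] = ((1)·(1) + (-1)·(-1) + (-1)·(-1) + (3)·(3) + (-2)·(-2)) / 4 = 16/4 = 4

S is symmetric (S[j,i] = S[i,j]). Assembling:

S = [[1.7, -2],
 [-2, 4]]


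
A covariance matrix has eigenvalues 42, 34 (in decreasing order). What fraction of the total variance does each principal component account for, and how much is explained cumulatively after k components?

Step 1 — total variance = trace(Sigma) = Σ λ_i = 42 + 34 = 76.

Step 2 — fraction explained by component i = λ_i / Σ λ:
  PC1: 42/76 = 0.5526
  PC2: 34/76 = 0.4474

Step 3 — cumulative fraction after k components = (λ_1 + ... + λ_k) / Σ λ:
  k = 1: 42/76 = 0.5526
  k = 2: (42 + 34)/76 = 76/76 = 1

Summary (fraction, with percent):

explained: PC1 0.5526 (55.26%), PC2 0.4474 (44.74%);  cumulative: 0.5526, 1


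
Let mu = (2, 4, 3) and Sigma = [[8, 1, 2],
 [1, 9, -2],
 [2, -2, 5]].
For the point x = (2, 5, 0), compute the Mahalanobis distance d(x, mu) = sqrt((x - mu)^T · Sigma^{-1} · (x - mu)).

Step 1 — centre the observation: (x - mu) = (0, 1, -3).

Step 2 — invert Sigma (cofactor / det for 3×3, or solve directly):
  Sigma^{-1} = [[0.147, -0.0323, -0.0717],
 [-0.0323, 0.129, 0.0645],
 [-0.0717, 0.0645, 0.2545]].

Step 3 — form the quadratic (x - mu)^T · Sigma^{-1} · (x - mu):
  Sigma^{-1} · (x - mu) = (0.1828, -0.0645, -0.6989).
  (x - mu)^T · [Sigma^{-1} · (x - mu)] = (0)·(0.1828) + (1)·(-0.0645) + (-3)·(-0.6989) = 2.0323.

Step 4 — take square root: d = √(2.0323) ≈ 1.4256.

d(x, mu) = √(2.0323) ≈ 1.4256


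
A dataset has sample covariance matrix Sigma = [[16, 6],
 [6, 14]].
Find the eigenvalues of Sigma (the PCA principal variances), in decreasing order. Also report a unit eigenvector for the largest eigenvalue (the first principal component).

Step 1 — characteristic polynomial of 2×2 Sigma:
  det(Sigma - λI) = λ² - trace · λ + det = 0.
  trace = 16 + 14 = 30, det = 16·14 - (6)² = 188.
Step 2 — discriminant:
  Δ = trace² - 4·det = 900 - 752 = 148.
Step 3 — eigenvalues:
  λ = (trace ± √Δ)/2 = (30 ± 12.1655)/2,
  λ_1 = 21.0828,  λ_2 = 8.9172.

Step 4 — unit eigenvector for λ_1: solve (Sigma - λ_1 I)v = 0. First row:
  (16 - 21.0828)·v_x + (6)·v_y = 0, i.e. (-5.0828)·v_x + (6)·v_y = 0,
  so v ∝ (b, λ_1 - a) = (6, 5.0828) = u.
  ||u|| = √((6)² + (5.0828)²) = √(61.8345) ≈ 7.8635,
  v_1 = u/||u|| ≈ (0.763, 0.6464) (||v_1|| = 1).

λ_1 = 21.0828,  λ_2 = 8.9172;  v_1 ≈ (0.763, 0.6464)


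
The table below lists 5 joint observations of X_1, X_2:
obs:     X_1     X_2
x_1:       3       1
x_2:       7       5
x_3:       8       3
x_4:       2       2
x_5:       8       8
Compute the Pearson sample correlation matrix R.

Step 1 — column means:
  mean(X_1) = (3 + 7 + 8 + 2 + 8) / 5 = 28/5 = 5.6
  mean(X_2) = (1 + 5 + 3 + 2 + 8) / 5 = 19/5 = 3.8

Step 2 — sample variances and covariances s[i,j] = (1/(n-1)) · Σ_k (x_{k,i} - mean_i) · (x_{k,j} - mean_j), with n-1 = 4:
  s[X_1,X_1] = ((-2.6)·(-2.6) + (1.4)·(1.4) + (2.4)·(2.4) + (-3.6)·(-3.6) + (2.4)·(2.4)) / 4 = 33.2/4 = 8.3
  s[X_1,X_2] = ((-2.6)·(-2.8) + (1.4)·(1.2) + (2.4)·(-0.8) + (-3.6)·(-1.8) + (2.4)·(4.2)) / 4 = 23.6/4 = 5.9
  s[X_2,X_2] = ((-2.8)·(-2.8) + (1.2)·(1.2) + (-0.8)·(-0.8) + (-1.8)·(-1.8) + (4.2)·(4.2)) / 4 = 30.8/4 = 7.7
  Sample standard deviations s_i = √(s[i,i]):
  s(X_1) = √(8.3) = 2.881
  s(X_2) = √(7.7) = 2.7749

Step 3 — r_{ij} = s_{ij} / (s_i · s_j):
  r[X_1,X_1] = 1 (diagonal).
  r[X_1,X_2] = 5.9 / (2.881 · 2.7749) = 5.9 / 7.9944 = 0.738
  r[X_2,X_2] = 1 (diagonal).

R is symmetric with unit diagonal. Assembling:

R = [[1, 0.738],
 [0.738, 1]]


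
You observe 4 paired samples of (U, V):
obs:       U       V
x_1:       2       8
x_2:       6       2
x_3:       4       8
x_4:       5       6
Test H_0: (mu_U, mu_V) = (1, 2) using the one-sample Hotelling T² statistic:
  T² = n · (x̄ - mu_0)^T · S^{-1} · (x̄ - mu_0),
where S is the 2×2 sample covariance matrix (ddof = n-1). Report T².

Step 1 — sample mean vector:
  mean(U) = (2 + 6 + 4 + 5) / 4 = 17/4 = 4.25
  mean(V) = (8 + 2 + 8 + 6) / 4 = 24/4 = 6
  x̄ = (4.25, 6),  deviation x̄ - mu_0 = (4.25, 6) - (1, 2) = (3.25, 4).

Step 2 — sample covariance matrix, S[i,j] = (1/(n-1)) · Σ_k (x_{k,i} - mean_i) · (x_{k,j} - mean_j), divisor n-1 = 3:
  S[U,U] = ((-2.25)·(-2.25) + (1.75)·(1.75) + (-0.25)·(-0.25) + (0.75)·(0.75)) / 3 = 8.75/3 = 2.9167
  S[U,V] = ((-2.25)·(2) + (1.75)·(-4) + (-0.25)·(2) + (0.75)·(0)) / 3 = -12/3 = -4
  S[V,V] = ((2)·(2) + (-4)·(-4) + (2)·(2) + (0)·(0)) / 3 = 24/3 = 8
  S = [[2.9167, -4],
 [-4, 8]].

Step 3 — invert S. det(S) = 2.9167·8 - (-4)² = 7.3333.
  S^{-1} = (1/det) · [[d, -b], [-b, a]] = [[1.0909, 0.5455],
 [0.5455, 0.3977]].

Step 4 — quadratic form (x̄ - mu_0)^T · S^{-1} · (x̄ - mu_0):
  S^{-1} · (x̄ - mu_0) = (5.7273, 3.3636),
  (x̄ - mu_0)^T · [...] = (3.25)·(5.7273) + (4)·(3.3636) = 32.0682.

Step 5 — scale by n: T² = 4 · 32.0682 = 128.2727.

T² ≈ 128.2727


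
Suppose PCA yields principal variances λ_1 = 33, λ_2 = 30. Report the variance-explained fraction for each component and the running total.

Step 1 — total variance = trace(Sigma) = Σ λ_i = 33 + 30 = 63.

Step 2 — fraction explained by component i = λ_i / Σ λ:
  PC1: 33/63 = 0.5238
  PC2: 30/63 = 0.4762

Step 3 — cumulative fraction after k components = (λ_1 + ... + λ_k) / Σ λ:
  k = 1: 33/63 = 0.5238
  k = 2: (33 + 30)/63 = 63/63 = 1

Summary (fraction, with percent):

explained: PC1 0.5238 (52.38%), PC2 0.4762 (47.62%);  cumulative: 0.5238, 1


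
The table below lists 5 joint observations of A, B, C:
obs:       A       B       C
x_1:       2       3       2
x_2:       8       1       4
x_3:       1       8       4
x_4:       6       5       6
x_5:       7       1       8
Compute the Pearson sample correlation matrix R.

Step 1 — column means:
  mean(A) = (2 + 8 + 1 + 6 + 7) / 5 = 24/5 = 4.8
  mean(B) = (3 + 1 + 8 + 5 + 1) / 5 = 18/5 = 3.6
  mean(C) = (2 + 4 + 4 + 6 + 8) / 5 = 24/5 = 4.8

Step 2 — sample variances and covariances s[i,j] = (1/(n-1)) · Σ_k (x_{k,i} - mean_i) · (x_{k,j} - mean_j), with n-1 = 4:
  s[A,A] = ((-2.8)·(-2.8) + (3.2)·(3.2) + (-3.8)·(-3.8) + (1.2)·(1.2) + (2.2)·(2.2)) / 4 = 38.8/4 = 9.7
  s[A,B] = ((-2.8)·(-0.6) + (3.2)·(-2.6) + (-3.8)·(4.4) + (1.2)·(1.4) + (2.2)·(-2.6)) / 4 = -27.4/4 = -6.85
  s[A,C] = ((-2.8)·(-2.8) + (3.2)·(-0.8) + (-3.8)·(-0.8) + (1.2)·(1.2) + (2.2)·(3.2)) / 4 = 16.8/4 = 4.2
  s[B,B] = ((-0.6)·(-0.6) + (-2.6)·(-2.6) + (4.4)·(4.4) + (1.4)·(1.4) + (-2.6)·(-2.6)) / 4 = 35.2/4 = 8.8
  s[B,C] = ((-0.6)·(-2.8) + (-2.6)·(-0.8) + (4.4)·(-0.8) + (1.4)·(1.2) + (-2.6)·(3.2)) / 4 = -6.4/4 = -1.6
  s[C,C] = ((-2.8)·(-2.8) + (-0.8)·(-0.8) + (-0.8)·(-0.8) + (1.2)·(1.2) + (3.2)·(3.2)) / 4 = 20.8/4 = 5.2
  Sample standard deviations s_i = √(s[i,i]):
  s(A) = √(9.7) = 3.1145
  s(B) = √(8.8) = 2.9665
  s(C) = √(5.2) = 2.2804

Step 3 — r_{ij} = s_{ij} / (s_i · s_j):
  r[A,A] = 1 (diagonal).
  r[A,B] = -6.85 / (3.1145 · 2.9665) = -6.85 / 9.239 = -0.7414
  r[A,C] = 4.2 / (3.1145 · 2.2804) = 4.2 / 7.1021 = 0.5914
  r[B,B] = 1 (diagonal).
  r[B,C] = -1.6 / (2.9665 · 2.2804) = -1.6 / 6.7646 = -0.2365
  r[C,C] = 1 (diagonal).

R is symmetric with unit diagonal. Assembling:

R = [[1, -0.7414, 0.5914],
 [-0.7414, 1, -0.2365],
 [0.5914, -0.2365, 1]]


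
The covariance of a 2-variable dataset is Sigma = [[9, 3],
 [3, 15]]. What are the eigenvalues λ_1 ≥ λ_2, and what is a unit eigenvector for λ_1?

Step 1 — characteristic polynomial of 2×2 Sigma:
  det(Sigma - λI) = λ² - trace · λ + det = 0.
  trace = 9 + 15 = 24, det = 9·15 - (3)² = 126.
Step 2 — discriminant:
  Δ = trace² - 4·det = 576 - 504 = 72.
Step 3 — eigenvalues:
  λ = (trace ± √Δ)/2 = (24 ± 8.4853)/2,
  λ_1 = 16.2426,  λ_2 = 7.7574.

Step 4 — unit eigenvector for λ_1: solve (Sigma - λ_1 I)v = 0. First row:
  (9 - 16.2426)·v_x + (3)·v_y = 0, i.e. (-7.2426)·v_x + (3)·v_y = 0,
  so v ∝ (b, λ_1 - a) = (3, 7.2426) = u.
  ||u|| = √((3)² + (7.2426)²) = √(61.4558) ≈ 7.8394,
  v_1 = u/||u|| ≈ (0.3827, 0.9239) (||v_1|| = 1).

λ_1 = 16.2426,  λ_2 = 7.7574;  v_1 ≈ (0.3827, 0.9239)
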